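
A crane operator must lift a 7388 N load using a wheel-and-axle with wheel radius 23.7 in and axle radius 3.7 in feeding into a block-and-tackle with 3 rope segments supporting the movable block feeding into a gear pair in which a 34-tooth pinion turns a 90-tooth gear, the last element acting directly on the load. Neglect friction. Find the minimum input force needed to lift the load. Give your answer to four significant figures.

145.2 N

Wheel-and-axle MA = R/r = 23.7/3.7 = 6.4054.
Block-and-tackle MA = number of supporting rope parts = 3.
Gear pair MA = 90/34 = 2.6471.
Combined ideal MA = 6.4054 × 3 × 2.6471 = 50.866.
Effort = load / MA = 7388 / 50.866 = 145.24 N.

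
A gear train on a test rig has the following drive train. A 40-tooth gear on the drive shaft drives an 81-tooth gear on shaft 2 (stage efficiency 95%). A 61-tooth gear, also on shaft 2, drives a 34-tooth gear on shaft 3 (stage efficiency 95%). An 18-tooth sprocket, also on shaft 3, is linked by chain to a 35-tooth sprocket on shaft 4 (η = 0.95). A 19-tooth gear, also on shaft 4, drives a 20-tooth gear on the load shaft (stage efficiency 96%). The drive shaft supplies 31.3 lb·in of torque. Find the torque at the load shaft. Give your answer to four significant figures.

Gear mesh: ratio = 81/40 = 2.025; torque at shaft 2 = 31.3 × 2.025 × 0.95 = 60.213 lb·in.
Gear mesh: ratio = 34/61 = 0.55738; torque at shaft 3 = 60.213 × 0.55738 × 0.95 = 31.883 lb·in.
Chain: ratio = 35/18 = 1.9444; torque at shaft 4 = 31.883 × 1.9444 × 0.95 = 58.896 lb·in.
Gear mesh: ratio = 20/19 = 1.0526; torque at the load shaft = 58.896 × 1.0526 × 0.96 = 59.516 lb·in.

59.52 lb·in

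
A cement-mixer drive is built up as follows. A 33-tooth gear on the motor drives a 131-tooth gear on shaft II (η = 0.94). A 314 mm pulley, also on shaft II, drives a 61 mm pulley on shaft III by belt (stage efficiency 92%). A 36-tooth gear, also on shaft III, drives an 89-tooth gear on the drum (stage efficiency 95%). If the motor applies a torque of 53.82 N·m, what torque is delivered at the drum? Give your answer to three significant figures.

After the gear mesh (131/33): 53.82 × 3.9697 × 0.94 = 200.83 N·m
After the belt (61/314): 200.83 × 0.19427 × 0.92 = 35.894 N·m
After the gear mesh (89/36): 35.894 × 2.4722 × 0.95 = 84.3 N·m

84.3 N·m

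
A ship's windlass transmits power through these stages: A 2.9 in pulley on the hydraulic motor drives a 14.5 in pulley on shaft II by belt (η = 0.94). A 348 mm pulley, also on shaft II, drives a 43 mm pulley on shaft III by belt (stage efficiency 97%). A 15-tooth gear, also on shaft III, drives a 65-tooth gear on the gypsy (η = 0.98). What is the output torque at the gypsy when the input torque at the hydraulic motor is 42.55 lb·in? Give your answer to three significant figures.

102 lb·in

After the belt (14.5/2.9): 42.55 × 5 × 0.94 = 199.98 lb·in
After the belt (43/348): 199.98 × 0.12356 × 0.97 = 23.969 lb·in
After the gear mesh (65/15): 23.969 × 4.3333 × 0.98 = 101.79 lb·in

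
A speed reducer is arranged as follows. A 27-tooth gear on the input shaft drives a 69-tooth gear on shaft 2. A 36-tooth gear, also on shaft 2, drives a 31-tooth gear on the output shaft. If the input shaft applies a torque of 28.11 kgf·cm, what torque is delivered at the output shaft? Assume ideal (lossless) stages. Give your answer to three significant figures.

gear mesh 69/27 = 2.5556 → τ = 28.11·2.5556 = 71.837 kgf·cm
gear mesh 31/36 = 0.86111 → τ = 71.837·0.86111 = 61.859 kgf·cm

61.9 kgf·cm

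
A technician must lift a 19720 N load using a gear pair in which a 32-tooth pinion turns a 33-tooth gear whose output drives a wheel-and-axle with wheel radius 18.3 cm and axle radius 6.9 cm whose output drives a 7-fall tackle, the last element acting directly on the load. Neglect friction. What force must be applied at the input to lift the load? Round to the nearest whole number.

1030 N

Gear pair MA = 33/32 = 1.0312.
Wheel-and-axle MA = R/r = 18.3/6.9 = 2.6522.
Block-and-tackle MA = number of supporting rope parts = 7.
Combined ideal MA = 1.0312 × 2.6522 × 7 = 19.145.
Effort = load / MA = 19720 / 19.145 = 1030 N.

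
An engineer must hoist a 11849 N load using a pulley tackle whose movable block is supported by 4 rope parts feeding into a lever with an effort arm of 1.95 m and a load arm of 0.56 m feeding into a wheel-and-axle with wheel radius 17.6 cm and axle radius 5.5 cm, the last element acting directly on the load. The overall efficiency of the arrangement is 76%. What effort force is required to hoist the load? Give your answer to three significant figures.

350 N

Block-and-tackle MA = number of supporting rope parts = 4.
Lever MA = effort arm / load arm = 1.95/0.56 = 3.4821.
Wheel-and-axle MA = R/r = 17.6/5.5 = 3.2.
Combined ideal MA = 4 × 3.4821 × 3.2 = 44.571.
Actual MA = 44.571 × 0.76 = 33.874.
Effort = load / actual MA = 11849 / 33.874 = 349.79 N.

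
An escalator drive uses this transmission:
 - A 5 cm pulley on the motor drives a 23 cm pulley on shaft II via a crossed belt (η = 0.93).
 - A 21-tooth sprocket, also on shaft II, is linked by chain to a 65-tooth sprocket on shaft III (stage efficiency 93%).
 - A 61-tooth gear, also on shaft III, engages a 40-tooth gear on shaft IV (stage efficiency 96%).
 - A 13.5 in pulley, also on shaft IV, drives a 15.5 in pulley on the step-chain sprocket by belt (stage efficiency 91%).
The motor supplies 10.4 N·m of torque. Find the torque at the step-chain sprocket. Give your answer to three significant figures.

84.2 N·m

belt 23/5 = 4.6 → τ = 10.4·4.6·0.93 = 44.491 N·m
chain 65/21 = 3.0952 → τ = 44.491·3.0952·0.93 = 128.07 N·m
gear mesh 40/61 = 0.65574 → τ = 128.07·0.65574·0.96 = 80.622 N·m
belt 15.5/13.5 = 1.1481 → τ = 80.622·1.1481·0.91 = 84.235 N·m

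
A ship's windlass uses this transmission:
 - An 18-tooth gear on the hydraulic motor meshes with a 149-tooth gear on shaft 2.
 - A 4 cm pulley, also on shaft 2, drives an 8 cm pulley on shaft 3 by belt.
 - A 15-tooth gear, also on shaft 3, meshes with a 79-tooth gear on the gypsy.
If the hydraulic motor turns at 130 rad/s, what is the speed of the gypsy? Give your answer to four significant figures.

1.491 rad/s

Gear mesh: ratio = 149/18 = 8.2778, so shaft 2 turns at 130 / 8.2778 = 15.705 rad/s.
Belt: ratio = 8/4 = 2, so shaft 3 turns at 15.705 / 2 = 7.8523 rad/s.
Gear mesh: ratio = 79/15 = 5.2667, so the gypsy turns at 7.8523 / 5.2667 = 1.491 rad/s.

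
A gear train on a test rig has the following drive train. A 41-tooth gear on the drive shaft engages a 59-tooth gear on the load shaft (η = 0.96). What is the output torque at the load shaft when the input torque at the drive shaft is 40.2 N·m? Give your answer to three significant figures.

gear mesh 59/41 = 1.439 → τ = 40.2·1.439·0.96 = 55.535 N·m

55.5 N·m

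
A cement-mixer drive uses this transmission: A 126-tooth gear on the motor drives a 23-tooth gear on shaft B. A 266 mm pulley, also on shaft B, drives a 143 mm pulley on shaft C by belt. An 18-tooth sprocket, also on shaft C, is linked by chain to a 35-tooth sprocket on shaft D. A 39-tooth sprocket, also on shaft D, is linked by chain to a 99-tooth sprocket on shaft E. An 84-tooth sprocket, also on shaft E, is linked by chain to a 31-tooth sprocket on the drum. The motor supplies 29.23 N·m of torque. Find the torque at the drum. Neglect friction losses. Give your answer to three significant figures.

5.23 N·m

gear mesh 23/126 = 0.18254 → τ = 29.23·0.18254 = 5.3356 N·m
belt 143/266 = 0.53759 → τ = 5.3356·0.53759 = 2.8684 N·m
chain 35/18 = 1.9444 → τ = 2.8684·1.9444 = 5.5775 N·m
chain 99/39 = 2.5385 → τ = 5.5775·2.5385 = 14.158 N·m
chain 31/84 = 0.36905 → τ = 14.158·0.36905 = 5.225 N·m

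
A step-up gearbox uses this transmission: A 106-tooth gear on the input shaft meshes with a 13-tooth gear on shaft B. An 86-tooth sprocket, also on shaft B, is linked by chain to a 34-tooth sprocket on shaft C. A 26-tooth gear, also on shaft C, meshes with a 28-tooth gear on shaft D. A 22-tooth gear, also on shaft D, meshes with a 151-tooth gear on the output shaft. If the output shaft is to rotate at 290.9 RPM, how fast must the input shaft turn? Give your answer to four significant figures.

Overall ratio R = 0.12264 × 0.39535 × 1.0769 × 6.8636 = 0.35839.
Required input speed = output speed × R = 290.9 × 0.35839 = 104.26 RPM.

104.3 RPM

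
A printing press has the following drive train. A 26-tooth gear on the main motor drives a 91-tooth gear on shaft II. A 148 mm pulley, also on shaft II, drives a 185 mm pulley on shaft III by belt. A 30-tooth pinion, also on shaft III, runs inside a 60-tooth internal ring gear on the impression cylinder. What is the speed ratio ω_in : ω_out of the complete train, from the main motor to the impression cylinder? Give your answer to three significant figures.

8.75

Each stage contributes driven/driver: gear mesh 91/26 = 3.5, belt 185/148 = 1.25, internal gear 60/30 = 2.
Overall: 3.5 × 1.25 × 2 = 8.75.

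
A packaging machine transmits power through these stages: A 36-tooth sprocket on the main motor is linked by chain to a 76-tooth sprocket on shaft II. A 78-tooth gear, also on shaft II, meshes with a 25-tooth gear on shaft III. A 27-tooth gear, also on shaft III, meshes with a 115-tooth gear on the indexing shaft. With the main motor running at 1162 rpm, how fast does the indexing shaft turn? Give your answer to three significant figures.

Chain: ratio = 76/36 = 2.1111, so shaft II turns at 1162 / 2.1111 = 550.42 rpm.
Gear mesh: ratio = 25/78 = 0.32051, so shaft III turns at 550.42 / 0.32051 = 1717.3 rpm.
Gear mesh: ratio = 115/27 = 4.2593, so the indexing shaft turns at 1717.3 / 4.2593 = 403.2 rpm.

403 rpm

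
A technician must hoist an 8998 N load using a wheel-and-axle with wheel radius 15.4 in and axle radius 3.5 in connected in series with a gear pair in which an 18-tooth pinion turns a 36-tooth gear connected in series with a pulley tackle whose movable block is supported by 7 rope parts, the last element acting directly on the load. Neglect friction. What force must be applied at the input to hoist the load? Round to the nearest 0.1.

Wheel-and-axle MA = R/r = 15.4/3.5 = 4.4.
Gear pair MA = 36/18 = 2.
Block-and-tackle MA = number of supporting rope parts = 7.
Combined ideal MA = 4.4 × 2 × 7 = 61.6.
Effort = load / MA = 8998 / 61.6 = 146.07 N.

146.1 N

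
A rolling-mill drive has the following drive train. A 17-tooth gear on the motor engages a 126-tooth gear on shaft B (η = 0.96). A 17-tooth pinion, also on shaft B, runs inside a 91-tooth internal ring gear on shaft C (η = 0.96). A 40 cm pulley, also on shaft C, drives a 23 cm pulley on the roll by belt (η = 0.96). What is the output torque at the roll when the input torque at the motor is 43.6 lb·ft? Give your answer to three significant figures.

Gear mesh: ratio = 126/17 = 7.4118; torque at shaft B = 43.6 × 7.4118 × 0.96 = 310.23 lb·ft.
Internal gear: ratio = 91/17 = 5.3529; torque at shaft C = 310.23 × 5.3529 × 0.96 = 1594.2 lb·ft.
Belt: ratio = 23/40 = 0.575; torque at the roll = 1594.2 × 0.575 × 0.96 = 880 lb·ft.

880 lb·ft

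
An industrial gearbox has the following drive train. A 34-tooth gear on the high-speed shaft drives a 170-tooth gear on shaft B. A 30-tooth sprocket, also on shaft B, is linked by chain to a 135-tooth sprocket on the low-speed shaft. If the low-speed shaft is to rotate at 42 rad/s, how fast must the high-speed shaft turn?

Overall ratio R = 5 × 4.5 = 22.5.
Required input speed = output speed × R = 42 × 22.5 = 945 rad/s.

945 rad/s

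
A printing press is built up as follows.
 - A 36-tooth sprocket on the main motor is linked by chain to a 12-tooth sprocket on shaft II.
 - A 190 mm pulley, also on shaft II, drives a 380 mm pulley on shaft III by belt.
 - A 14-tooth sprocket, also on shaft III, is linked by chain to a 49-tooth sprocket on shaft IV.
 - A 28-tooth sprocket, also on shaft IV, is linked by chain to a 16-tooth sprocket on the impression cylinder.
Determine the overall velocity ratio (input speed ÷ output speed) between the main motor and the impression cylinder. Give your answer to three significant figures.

Each stage contributes driven/driver: chain 12/36 = 0.33333, belt 380/190 = 2, chain 49/14 = 3.5, chain 16/28 = 0.57143.
Overall: 0.33333 × 2 × 3.5 × 0.57143 = 1.3333.

1.33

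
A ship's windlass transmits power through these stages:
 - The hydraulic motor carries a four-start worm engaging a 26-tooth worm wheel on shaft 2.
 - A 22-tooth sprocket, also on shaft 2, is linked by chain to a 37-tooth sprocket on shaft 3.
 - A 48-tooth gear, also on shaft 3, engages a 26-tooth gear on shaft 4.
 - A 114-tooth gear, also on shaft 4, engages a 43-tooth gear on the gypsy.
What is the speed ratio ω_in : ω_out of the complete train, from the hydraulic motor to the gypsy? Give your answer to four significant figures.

2.234

Each stage contributes driven/driver: worm 26/4 = 6.5, chain 37/22 = 1.6818, gear mesh 26/48 = 0.54167, gear mesh 43/114 = 0.37719.
Overall: 6.5 × 1.6818 × 0.54167 × 0.37719 = 2.2335.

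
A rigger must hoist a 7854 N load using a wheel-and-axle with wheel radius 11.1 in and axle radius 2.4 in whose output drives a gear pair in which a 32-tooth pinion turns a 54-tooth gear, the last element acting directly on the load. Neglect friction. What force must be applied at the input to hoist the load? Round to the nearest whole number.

1006 N

Wheel-and-axle MA = R/r = 11.1/2.4 = 4.625.
Gear pair MA = 54/32 = 1.6875.
Combined ideal MA = 4.625 × 1.6875 = 7.8047.
Effort = load / MA = 7854 / 7.8047 = 1006.3 N.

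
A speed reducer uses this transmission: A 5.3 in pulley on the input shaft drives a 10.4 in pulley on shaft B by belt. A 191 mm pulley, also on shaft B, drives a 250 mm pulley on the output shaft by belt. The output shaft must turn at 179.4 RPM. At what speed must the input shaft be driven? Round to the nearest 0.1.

460.8 RPM

Overall ratio R = 1.9623 × 1.3089 = 2.5684.
Required input speed = output speed × R = 179.4 × 2.5684 = 460.77 RPM.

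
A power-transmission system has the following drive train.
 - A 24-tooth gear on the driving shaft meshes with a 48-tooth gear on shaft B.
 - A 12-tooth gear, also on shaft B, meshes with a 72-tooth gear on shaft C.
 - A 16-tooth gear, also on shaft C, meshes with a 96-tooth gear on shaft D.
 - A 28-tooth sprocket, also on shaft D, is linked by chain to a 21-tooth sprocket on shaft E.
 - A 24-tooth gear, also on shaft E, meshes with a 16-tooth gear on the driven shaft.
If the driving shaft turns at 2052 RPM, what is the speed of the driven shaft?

the driving shaft → shaft B (gear mesh, 48/24): 2052 ÷ 2 = 1026 RPM
shaft B → shaft C (gear mesh, 72/12): 1026 ÷ 6 = 171 RPM
shaft C → shaft D (gear mesh, 96/16): 171 ÷ 6 = 28.5 RPM
shaft D → shaft E (chain, 21/28): 28.5 ÷ 0.75 = 38 RPM
shaft E → the driven shaft (gear mesh, 16/24): 38 ÷ 0.66667 = 57 RPM

57 RPM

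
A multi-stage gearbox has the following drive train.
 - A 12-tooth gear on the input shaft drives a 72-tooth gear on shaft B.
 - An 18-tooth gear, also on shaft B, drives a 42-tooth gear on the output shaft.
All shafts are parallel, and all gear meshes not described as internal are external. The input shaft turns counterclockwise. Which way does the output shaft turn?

the input shaft → shaft B: external mesh, 1 reversal → CW.
shaft B → the output shaft: external mesh, 1 reversal → CCW.
2 reversals in total — an even number — so the output shaft turns the same way as the input shaft.

counterclockwise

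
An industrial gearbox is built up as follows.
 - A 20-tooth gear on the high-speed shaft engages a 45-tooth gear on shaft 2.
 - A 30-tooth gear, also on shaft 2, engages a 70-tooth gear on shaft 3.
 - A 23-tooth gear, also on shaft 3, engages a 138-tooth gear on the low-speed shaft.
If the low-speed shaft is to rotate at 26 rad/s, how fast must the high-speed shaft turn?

Overall ratio R = 2.25 × 2.3333 × 6 = 31.5.
Required input speed = output speed × R = 26 × 31.5 = 819 rad/s.

819 rad/s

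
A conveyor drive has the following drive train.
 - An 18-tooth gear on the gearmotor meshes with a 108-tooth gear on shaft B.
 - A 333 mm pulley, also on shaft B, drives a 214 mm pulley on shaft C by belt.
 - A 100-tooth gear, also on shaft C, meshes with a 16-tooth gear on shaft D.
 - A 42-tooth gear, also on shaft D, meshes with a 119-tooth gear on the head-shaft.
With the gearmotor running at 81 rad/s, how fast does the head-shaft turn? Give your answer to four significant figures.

the gearmotor → shaft B (gear mesh, 108/18): 81 ÷ 6 = 13.5 rad/s
shaft B → shaft C (belt, 214/333): 13.5 ÷ 0.64264 = 21.007 rad/s
shaft C → shaft D (gear mesh, 16/100): 21.007 ÷ 0.16 = 131.29 rad/s
shaft D → the head-shaft (gear mesh, 119/42): 131.29 ÷ 2.8333 = 46.339 rad/s

46.34 rad/s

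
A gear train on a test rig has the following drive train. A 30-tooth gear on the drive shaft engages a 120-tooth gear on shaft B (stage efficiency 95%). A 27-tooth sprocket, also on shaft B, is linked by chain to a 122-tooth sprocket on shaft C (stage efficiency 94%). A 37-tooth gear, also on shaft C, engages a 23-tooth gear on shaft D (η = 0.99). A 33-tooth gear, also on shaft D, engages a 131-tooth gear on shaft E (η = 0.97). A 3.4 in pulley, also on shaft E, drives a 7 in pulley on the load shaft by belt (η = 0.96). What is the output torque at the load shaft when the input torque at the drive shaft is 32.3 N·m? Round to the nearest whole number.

After the gear mesh (120/30): 32.3 × 4 × 0.95 = 122.74 N·m
After the chain (122/27): 122.74 × 4.5185 × 0.94 = 521.33 N·m
After the gear mesh (23/37): 521.33 × 0.62162 × 0.99 = 320.83 N·m
After the gear mesh (131/33): 320.83 × 3.9697 × 0.97 = 1235.4 N·m
After the belt (7/3.4): 1235.4 × 2.0588 × 0.96 = 2441.7 N·m

2442 N·m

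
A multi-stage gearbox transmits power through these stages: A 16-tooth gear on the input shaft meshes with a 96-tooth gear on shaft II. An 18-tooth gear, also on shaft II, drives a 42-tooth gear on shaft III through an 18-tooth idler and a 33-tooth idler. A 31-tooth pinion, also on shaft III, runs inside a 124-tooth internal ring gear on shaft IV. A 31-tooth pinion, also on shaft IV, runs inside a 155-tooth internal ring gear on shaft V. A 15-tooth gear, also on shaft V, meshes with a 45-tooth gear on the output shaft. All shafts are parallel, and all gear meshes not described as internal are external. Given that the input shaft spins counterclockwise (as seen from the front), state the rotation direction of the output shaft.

clockwise

the input shaft → shaft II: external mesh, 1 reversal → CW.
shaft II → shaft III: driver → idler → idler → driven is 3 external meshes, 3 reversals → CCW.
shaft III → shaft IV: internal mesh, same direction → CCW.
shaft IV → shaft V: internal mesh, same direction → CCW.
shaft V → the output shaft: external mesh, 1 reversal → CW.
5 reversals in total — an odd number — so the output shaft turns opposite to the input shaft.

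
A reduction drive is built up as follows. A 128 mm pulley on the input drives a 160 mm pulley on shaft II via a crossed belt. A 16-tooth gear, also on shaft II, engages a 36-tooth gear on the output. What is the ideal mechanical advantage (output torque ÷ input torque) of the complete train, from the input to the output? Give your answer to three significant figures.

Each stage contributes driven/driver: belt 160/128 = 1.25, gear mesh 36/16 = 2.25.
Overall: 1.25 × 2.25 = 2.8125.

2.81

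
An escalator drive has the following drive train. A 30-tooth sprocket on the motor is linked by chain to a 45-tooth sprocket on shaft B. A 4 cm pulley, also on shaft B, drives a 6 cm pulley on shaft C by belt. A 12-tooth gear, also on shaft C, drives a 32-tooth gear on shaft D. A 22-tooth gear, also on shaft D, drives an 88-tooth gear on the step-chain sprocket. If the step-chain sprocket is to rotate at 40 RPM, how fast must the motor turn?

Overall ratio R = 1.5 × 1.5 × 2.6667 × 4 = 24.
Required input speed = output speed × R = 40 × 24 = 960 RPM.

960 RPM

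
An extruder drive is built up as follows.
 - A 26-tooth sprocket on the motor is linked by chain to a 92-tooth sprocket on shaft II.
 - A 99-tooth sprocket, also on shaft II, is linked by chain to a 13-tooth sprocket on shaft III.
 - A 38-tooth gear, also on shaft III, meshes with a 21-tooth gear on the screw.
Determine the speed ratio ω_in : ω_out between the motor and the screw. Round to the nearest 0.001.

Each stage contributes driven/driver: chain 92/26 = 3.5385, chain 13/99 = 0.13131, gear mesh 21/38 = 0.55263.
Overall: 3.5385 × 0.13131 × 0.55263 = 0.25678.

0.257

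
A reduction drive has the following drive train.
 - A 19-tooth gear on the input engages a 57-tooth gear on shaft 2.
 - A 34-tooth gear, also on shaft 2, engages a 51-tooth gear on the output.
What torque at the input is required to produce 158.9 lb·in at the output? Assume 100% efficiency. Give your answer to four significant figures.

35.31 lb·in

Overall ratio R = 3 × 1.5 = 4.5.
Input torque = output torque / R = 158.9 / 4.5 = 35.311 lb·in.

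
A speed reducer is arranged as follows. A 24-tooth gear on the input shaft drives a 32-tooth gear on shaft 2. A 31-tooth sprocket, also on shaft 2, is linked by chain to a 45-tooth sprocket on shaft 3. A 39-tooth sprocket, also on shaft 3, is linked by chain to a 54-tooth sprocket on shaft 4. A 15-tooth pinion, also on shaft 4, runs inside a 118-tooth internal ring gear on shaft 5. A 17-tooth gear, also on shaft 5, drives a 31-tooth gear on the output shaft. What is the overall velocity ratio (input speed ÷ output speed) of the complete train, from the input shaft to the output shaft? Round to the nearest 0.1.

Each stage contributes driven/driver: gear mesh 32/24 = 1.3333, chain 45/31 = 1.4516, chain 54/39 = 1.3846, internal gear 118/15 = 7.8667, gear mesh 31/17 = 1.8235.
Overall: 1.3333 × 1.4516 × 1.3846 × 7.8667 × 1.8235 = 38.443.

38.4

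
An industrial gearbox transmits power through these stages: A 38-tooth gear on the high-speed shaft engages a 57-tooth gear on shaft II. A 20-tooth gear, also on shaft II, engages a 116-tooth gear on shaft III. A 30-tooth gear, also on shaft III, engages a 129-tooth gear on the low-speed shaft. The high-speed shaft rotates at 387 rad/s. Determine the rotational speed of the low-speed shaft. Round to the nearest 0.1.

Gear mesh: ratio = 57/38 = 1.5, so shaft II turns at 387 / 1.5 = 258 rad/s.
Gear mesh: ratio = 116/20 = 5.8, so shaft III turns at 258 / 5.8 = 44.483 rad/s.
Gear mesh: ratio = 129/30 = 4.3, so the low-speed shaft turns at 44.483 / 4.3 = 10.345 rad/s.

10.3 rad/s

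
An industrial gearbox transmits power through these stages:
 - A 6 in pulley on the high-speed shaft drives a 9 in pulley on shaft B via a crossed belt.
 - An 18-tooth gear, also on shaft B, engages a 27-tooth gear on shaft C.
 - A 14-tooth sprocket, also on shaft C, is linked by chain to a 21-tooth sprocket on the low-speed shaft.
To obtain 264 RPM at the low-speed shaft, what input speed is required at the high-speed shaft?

891 RPM

Overall ratio R = 1.5 × 1.5 × 1.5 = 3.375.
Required input speed = output speed × R = 264 × 3.375 = 891 RPM.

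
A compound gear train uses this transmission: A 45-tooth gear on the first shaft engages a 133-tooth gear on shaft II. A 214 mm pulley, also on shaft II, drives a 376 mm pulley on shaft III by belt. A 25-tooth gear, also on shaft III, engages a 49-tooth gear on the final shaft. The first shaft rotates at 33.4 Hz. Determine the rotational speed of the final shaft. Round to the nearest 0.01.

Gear mesh: ratio = 133/45 = 2.9556, so shaft II turns at 33.4 / 2.9556 = 11.301 Hz.
Belt: ratio = 376/214 = 1.757, so shaft III turns at 11.301 / 1.757 = 6.4318 Hz.
Gear mesh: ratio = 49/25 = 1.96, so the final shaft turns at 6.4318 / 1.96 = 3.2815 Hz.

3.28 Hz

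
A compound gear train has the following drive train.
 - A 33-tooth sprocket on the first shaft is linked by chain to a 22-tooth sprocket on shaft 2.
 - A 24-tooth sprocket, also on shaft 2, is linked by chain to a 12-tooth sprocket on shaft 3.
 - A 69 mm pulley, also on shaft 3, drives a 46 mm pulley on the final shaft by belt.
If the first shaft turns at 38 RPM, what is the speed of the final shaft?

171 RPM

Chain: ratio = 22/33 = 0.66667, so shaft 2 turns at 38 / 0.66667 = 57 RPM.
Chain: ratio = 12/24 = 0.5, so shaft 3 turns at 57 / 0.5 = 114 RPM.
Belt: ratio = 46/69 = 0.66667, so the final shaft turns at 114 / 0.66667 = 171 RPM.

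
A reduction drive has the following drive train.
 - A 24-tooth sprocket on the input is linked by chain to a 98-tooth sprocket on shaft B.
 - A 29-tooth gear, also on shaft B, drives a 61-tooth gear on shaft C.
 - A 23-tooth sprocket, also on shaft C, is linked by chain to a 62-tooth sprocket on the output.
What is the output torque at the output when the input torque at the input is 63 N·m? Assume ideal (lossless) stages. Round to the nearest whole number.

1459 N·m

After the chain (98/24): 63 × 4.0833 = 257.25 N·m
After the gear mesh (61/29): 257.25 × 2.1034 = 541.11 N·m
After the chain (62/23): 541.11 × 2.6957 = 1458.6 N·m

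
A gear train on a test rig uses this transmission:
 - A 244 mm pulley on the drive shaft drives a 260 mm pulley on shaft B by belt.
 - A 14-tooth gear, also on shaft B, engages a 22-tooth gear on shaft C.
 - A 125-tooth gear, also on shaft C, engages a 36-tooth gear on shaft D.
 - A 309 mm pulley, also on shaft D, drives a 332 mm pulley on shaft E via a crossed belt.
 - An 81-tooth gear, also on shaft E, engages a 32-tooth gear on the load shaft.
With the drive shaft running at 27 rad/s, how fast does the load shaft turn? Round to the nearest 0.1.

131.9 rad/s

Belt: ratio = 260/244 = 1.0656, so shaft B turns at 27 / 1.0656 = 25.338 rad/s.
Gear mesh: ratio = 22/14 = 1.5714, so shaft C turns at 25.338 / 1.5714 = 16.124 rad/s.
Gear mesh: ratio = 36/125 = 0.288, so shaft D turns at 16.124 / 0.288 = 55.988 rad/s.
Belt: ratio = 332/309 = 1.0744, so shaft E turns at 55.988 / 1.0744 = 52.109 rad/s.
Gear mesh: ratio = 32/81 = 0.39506, so the load shaft turns at 52.109 / 0.39506 = 131.9 rad/s.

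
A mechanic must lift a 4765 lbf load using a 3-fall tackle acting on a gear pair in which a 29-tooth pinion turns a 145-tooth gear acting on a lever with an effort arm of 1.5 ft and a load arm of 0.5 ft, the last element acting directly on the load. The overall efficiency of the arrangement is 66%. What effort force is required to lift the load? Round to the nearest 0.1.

Block-and-tackle MA = number of supporting rope parts = 3.
Gear pair MA = 145/29 = 5.
Lever MA = effort arm / load arm = 1.5/0.5 = 3.
Combined ideal MA = 3 × 5 × 3 = 45.
Actual MA = 45 × 0.66 = 29.7.
Effort = load / actual MA = 4765 / 29.7 = 160.44 lbf.

160.4 lbf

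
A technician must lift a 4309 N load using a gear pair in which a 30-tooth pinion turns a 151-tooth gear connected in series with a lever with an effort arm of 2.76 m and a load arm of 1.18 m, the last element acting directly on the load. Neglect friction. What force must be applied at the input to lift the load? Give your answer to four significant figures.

Gear pair MA = 151/30 = 5.0333.
Lever MA = effort arm / load arm = 2.76/1.18 = 2.339.
Combined ideal MA = 5.0333 × 2.339 = 11.773.
Effort = load / MA = 4309 / 11.773 = 366.01 N.

366.0 N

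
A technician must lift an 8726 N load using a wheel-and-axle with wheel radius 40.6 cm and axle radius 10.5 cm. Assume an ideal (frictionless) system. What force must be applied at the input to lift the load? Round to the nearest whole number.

2257 N

Wheel-and-axle MA = R/r = 40.6/10.5 = 3.8667.
Effort = load / MA = 8726 / 3.8667 = 2256.7 N.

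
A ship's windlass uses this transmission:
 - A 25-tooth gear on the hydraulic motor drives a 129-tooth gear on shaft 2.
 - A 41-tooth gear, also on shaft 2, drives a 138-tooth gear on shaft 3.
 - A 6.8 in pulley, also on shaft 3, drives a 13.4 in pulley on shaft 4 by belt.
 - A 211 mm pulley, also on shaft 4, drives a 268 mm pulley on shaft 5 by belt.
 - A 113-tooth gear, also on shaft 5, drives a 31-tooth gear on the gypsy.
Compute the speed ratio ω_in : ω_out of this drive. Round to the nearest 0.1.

11.9

Each stage contributes driven/driver: gear mesh 129/25 = 5.16, gear mesh 138/41 = 3.3659, belt 13.4/6.8 = 1.9706, belt 268/211 = 1.2701, gear mesh 31/113 = 0.27434.
Overall: 5.16 × 3.3659 × 1.9706 × 1.2701 × 0.27434 = 11.925.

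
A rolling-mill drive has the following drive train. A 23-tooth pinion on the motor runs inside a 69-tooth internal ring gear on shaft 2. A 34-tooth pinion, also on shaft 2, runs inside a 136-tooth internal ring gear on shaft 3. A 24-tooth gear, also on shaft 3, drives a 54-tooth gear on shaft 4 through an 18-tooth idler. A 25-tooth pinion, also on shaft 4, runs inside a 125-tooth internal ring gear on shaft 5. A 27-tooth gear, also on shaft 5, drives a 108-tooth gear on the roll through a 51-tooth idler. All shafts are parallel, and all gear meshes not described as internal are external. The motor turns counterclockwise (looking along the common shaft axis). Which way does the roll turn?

counterclockwise

the motor → shaft 2: internal mesh, same direction → CCW.
shaft 2 → shaft 3: internal mesh, same direction → CCW.
shaft 3 → shaft 4: driver → idler → driven is 2 external meshes, 2 reversals → CCW.
shaft 4 → shaft 5: internal mesh, same direction → CCW.
shaft 5 → the roll: driver → idler → driven is 2 external meshes, 2 reversals → CCW.
4 reversals in total — an even number — so the roll turns the same way as the motor.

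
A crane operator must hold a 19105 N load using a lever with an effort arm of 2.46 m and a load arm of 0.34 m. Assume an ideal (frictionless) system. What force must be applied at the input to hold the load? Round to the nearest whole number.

Lever MA = effort arm / load arm = 2.46/0.34 = 7.2353.
Effort = load / MA = 19105 / 7.2353 = 2640.5 N.

2641 N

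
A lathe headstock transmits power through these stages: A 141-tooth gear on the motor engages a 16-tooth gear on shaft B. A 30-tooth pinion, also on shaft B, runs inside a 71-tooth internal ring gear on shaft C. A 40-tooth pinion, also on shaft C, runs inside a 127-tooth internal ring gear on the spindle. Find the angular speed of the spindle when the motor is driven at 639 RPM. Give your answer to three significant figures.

the motor → shaft B (gear mesh, 16/141): 639 ÷ 0.11348 = 5631.2 RPM
shaft B → shaft C (internal gear, 71/30): 5631.2 ÷ 2.3667 = 2379.4 RPM
shaft C → the spindle (internal gear, 127/40): 2379.4 ÷ 3.175 = 749.41 RPM

749 RPM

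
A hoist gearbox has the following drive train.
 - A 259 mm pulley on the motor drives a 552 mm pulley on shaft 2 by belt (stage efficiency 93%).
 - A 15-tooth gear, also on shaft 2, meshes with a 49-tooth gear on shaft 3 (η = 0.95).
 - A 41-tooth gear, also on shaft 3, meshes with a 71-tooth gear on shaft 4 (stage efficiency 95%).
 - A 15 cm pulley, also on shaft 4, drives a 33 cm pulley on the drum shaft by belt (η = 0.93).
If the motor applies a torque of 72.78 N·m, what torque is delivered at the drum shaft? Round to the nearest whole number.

1507 N·m

Belt: ratio = 552/259 = 2.1313; torque at shaft 2 = 72.78 × 2.1313 × 0.93 = 144.26 N·m.
Gear mesh: ratio = 49/15 = 3.2667; torque at shaft 3 = 144.26 × 3.2667 × 0.95 = 447.67 N·m.
Gear mesh: ratio = 71/41 = 1.7317; torque at shaft 4 = 447.67 × 1.7317 × 0.95 = 736.48 N·m.
Belt: ratio = 33/15 = 2.2; torque at the drum shaft = 736.48 × 2.2 × 0.93 = 1506.8 N·m.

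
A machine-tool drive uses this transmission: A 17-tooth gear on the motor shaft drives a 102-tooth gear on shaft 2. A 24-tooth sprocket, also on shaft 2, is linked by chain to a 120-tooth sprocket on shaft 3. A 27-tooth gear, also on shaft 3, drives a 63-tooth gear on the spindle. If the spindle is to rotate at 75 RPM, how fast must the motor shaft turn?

Overall ratio R = 6 × 5 × 2.3333 = 70.
Required input speed = output speed × R = 75 × 70 = 5250 RPM.

5250 RPM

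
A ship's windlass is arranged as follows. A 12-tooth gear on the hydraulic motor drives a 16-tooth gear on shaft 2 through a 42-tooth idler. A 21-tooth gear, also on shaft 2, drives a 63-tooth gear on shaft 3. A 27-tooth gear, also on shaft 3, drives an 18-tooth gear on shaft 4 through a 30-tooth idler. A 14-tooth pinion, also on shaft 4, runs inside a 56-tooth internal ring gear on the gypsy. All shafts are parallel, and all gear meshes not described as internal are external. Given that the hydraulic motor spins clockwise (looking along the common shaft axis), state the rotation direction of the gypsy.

the hydraulic motor → shaft 2: driver → idler → driven is 2 external meshes, 2 reversals → CW.
shaft 2 → shaft 3: external mesh, 1 reversal → CCW.
shaft 3 → shaft 4: driver → idler → driven is 2 external meshes, 2 reversals → CCW.
shaft 4 → the gypsy: internal mesh, same direction → CCW.
5 reversals in total — an odd number — so the gypsy turns opposite to the hydraulic motor.

counterclockwise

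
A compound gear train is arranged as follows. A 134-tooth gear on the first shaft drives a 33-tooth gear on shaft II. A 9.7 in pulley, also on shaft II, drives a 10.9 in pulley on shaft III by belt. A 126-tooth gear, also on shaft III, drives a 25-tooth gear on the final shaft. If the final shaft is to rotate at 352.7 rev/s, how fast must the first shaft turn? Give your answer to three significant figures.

Overall ratio R = 0.24627 × 1.1237 × 0.19841 = 0.054908.
Required input speed = output speed × R = 352.7 × 0.054908 = 19.366 rev/s.

19.4 rev/s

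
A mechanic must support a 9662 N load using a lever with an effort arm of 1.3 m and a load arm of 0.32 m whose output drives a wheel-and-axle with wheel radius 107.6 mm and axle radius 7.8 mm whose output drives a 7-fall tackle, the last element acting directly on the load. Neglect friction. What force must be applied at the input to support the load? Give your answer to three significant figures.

Lever MA = effort arm / load arm = 1.3/0.32 = 4.0625.
Wheel-and-axle MA = R/r = 107.6/7.8 = 13.795.
Block-and-tackle MA = number of supporting rope parts = 7.
Combined ideal MA = 4.0625 × 13.795 × 7 = 392.29.
Effort = load / MA = 9662 / 392.29 = 24.63 N.

24.6 N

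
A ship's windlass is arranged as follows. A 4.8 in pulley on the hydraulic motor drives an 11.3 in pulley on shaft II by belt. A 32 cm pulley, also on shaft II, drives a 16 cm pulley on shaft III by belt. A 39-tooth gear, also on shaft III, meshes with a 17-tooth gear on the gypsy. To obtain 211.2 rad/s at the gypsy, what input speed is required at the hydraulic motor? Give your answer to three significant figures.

Overall ratio R = 2.3542 × 0.5 × 0.4359 = 0.51309.
Required input speed = output speed × R = 211.2 × 0.51309 = 108.36 rad/s.

108 rad/s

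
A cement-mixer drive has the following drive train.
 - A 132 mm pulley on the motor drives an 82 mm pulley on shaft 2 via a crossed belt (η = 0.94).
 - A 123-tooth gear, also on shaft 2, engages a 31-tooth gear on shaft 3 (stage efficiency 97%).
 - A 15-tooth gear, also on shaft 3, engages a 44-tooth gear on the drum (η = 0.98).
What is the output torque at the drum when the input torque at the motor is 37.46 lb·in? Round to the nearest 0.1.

After the belt (82/132): 37.46 × 0.62121 × 0.94 = 21.874 lb·in
After the gear mesh (31/123): 21.874 × 0.25203 × 0.97 = 5.3477 lb·in
After the gear mesh (44/15): 5.3477 × 2.9333 × 0.98 = 15.373 lb·in

15.4 lb·in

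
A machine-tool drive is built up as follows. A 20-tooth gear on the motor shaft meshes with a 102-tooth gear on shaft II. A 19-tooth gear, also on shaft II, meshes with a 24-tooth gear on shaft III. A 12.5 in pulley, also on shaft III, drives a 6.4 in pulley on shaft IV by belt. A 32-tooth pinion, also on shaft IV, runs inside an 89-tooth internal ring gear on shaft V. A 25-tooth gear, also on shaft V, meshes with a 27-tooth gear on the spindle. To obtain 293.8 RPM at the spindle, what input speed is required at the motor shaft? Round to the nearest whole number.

2911 RPM

Overall ratio R = 5.1 × 1.2632 × 0.512 × 2.7812 × 1.08 = 9.9074.
Required input speed = output speed × R = 293.8 × 9.9074 = 2910.8 RPM.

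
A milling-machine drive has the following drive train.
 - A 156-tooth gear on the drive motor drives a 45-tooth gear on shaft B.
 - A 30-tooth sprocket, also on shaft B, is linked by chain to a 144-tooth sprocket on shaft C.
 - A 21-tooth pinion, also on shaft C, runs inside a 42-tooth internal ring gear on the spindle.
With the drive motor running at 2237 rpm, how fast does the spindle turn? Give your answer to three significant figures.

808 rpm

Gear mesh: ratio = 45/156 = 0.28846, so shaft B turns at 2237 / 0.28846 = 7754.9 rpm.
Chain: ratio = 144/30 = 4.8, so shaft C turns at 7754.9 / 4.8 = 1615.6 rpm.
Internal gear: ratio = 42/21 = 2, so the spindle turns at 1615.6 / 2 = 807.81 rpm.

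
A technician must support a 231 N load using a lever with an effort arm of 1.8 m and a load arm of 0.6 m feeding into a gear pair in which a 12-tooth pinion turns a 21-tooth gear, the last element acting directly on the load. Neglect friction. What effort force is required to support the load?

44 N

Lever MA = effort arm / load arm = 1.8/0.6 = 3.
Gear pair MA = 21/12 = 1.75.
Combined ideal MA = 3 × 1.75 = 5.25.
Effort = load / MA = 231 / 5.25 = 44 N.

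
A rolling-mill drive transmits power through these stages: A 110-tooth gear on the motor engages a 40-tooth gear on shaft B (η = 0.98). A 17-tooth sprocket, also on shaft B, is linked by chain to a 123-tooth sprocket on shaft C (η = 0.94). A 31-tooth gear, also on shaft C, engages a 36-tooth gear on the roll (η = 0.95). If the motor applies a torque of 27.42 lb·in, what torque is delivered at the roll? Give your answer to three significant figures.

gear mesh 40/110 = 0.36364 → τ = 27.42·0.36364·0.98 = 9.7715 lb·in
chain 123/17 = 7.2353 → τ = 9.7715·7.2353·0.94 = 66.458 lb·in
gear mesh 36/31 = 1.1613 → τ = 66.458·1.1613·0.95 = 73.318 lb·in

73.3 lb·in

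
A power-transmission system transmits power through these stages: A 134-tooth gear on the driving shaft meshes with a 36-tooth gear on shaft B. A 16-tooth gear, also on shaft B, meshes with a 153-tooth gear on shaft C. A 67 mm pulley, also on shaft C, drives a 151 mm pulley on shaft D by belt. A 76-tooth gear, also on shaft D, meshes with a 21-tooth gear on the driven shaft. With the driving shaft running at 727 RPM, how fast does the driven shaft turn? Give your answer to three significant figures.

454 RPM

Gear mesh: ratio = 36/134 = 0.26866, so shaft B turns at 727 / 0.26866 = 2706.1 RPM.
Gear mesh: ratio = 153/16 = 9.5625, so shaft C turns at 2706.1 / 9.5625 = 282.99 RPM.
Belt: ratio = 151/67 = 2.2537, so shaft D turns at 282.99 / 2.2537 = 125.56 RPM.
Gear mesh: ratio = 21/76 = 0.27632, so the driven shaft turns at 125.56 / 0.27632 = 454.42 RPM.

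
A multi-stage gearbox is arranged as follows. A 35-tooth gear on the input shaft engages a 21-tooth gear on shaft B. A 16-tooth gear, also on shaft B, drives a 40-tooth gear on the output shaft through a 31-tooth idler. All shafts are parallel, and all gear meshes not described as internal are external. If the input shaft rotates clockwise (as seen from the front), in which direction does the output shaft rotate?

counterclockwise

the input shaft → shaft B: external mesh, 1 reversal → CCW.
shaft B → the output shaft: driver → idler → driven is 2 external meshes, 2 reversals → CCW.
3 reversals in total — an odd number — so the output shaft turns opposite to the input shaft.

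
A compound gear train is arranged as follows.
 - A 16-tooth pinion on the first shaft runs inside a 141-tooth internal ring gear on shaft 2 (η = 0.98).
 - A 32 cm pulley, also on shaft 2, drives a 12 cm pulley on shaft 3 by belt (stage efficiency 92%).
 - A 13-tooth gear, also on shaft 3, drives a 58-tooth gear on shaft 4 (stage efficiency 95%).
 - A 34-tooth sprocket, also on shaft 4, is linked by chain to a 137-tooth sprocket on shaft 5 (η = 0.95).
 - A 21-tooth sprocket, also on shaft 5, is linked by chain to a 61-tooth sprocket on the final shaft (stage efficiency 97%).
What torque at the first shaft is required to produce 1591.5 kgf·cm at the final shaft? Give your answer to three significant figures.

11.7 kgf·cm

Overall ratio R = 8.8125 × 0.375 × 4.4615 × 4.0294 × 2.9048 = 172.57; overall efficiency η = 0.98 × 0.92 × 0.95 × 0.95 × 0.97 = 0.7893.
Input torque = output torque / (R × η) = 1591.5 / (172.57 × 0.7893) = 11.684 kgf·cm.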